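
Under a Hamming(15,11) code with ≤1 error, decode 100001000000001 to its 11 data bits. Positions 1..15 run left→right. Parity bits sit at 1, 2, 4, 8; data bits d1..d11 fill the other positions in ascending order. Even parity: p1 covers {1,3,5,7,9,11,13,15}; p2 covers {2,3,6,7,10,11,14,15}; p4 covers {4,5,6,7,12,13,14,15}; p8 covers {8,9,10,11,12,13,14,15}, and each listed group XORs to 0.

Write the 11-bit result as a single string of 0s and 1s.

s1 (pos 1,3,5,7,9,11,13,15): 1⊕0⊕0⊕0⊕0⊕0⊕0⊕1 = 0
s2 (pos 2,3,6,7,10,11,14,15): 0⊕0⊕1⊕0⊕0⊕0⊕0⊕1 = 0
s4 (pos 4,5,6,7,12,13,14,15): 0⊕0⊕1⊕0⊕0⊕0⊕0⊕1 = 0
s8 (pos 8,9,10,11,12,13,14,15): 0⊕0⊕0⊕0⊕0⊕0⊕0⊕1 = 1
Syndrome s8…s1 = 1000 → error at position 8.
Flip position 8: 100001000000001 → 100001010000001
Read data bits from positions 3,5,6,7,9,10,11,12,13,14,15: 00100000001

00100000001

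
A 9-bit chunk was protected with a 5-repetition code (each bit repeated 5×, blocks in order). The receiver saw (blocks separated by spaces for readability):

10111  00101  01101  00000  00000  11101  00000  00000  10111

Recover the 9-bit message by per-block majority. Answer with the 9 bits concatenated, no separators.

101001001

Block 1 (10111): 4 ones → 1
Block 2 (00101): 2 ones → 0
Block 3 (01101): 3 ones → 1
Block 4 (00000): 0 ones → 0
Block 5 (00000): 0 ones → 0
Block 6 (11101): 4 ones → 1
Block 7 (00000): 0 ones → 0
Block 8 (00000): 0 ones → 0
Block 9 (10111): 4 ones → 1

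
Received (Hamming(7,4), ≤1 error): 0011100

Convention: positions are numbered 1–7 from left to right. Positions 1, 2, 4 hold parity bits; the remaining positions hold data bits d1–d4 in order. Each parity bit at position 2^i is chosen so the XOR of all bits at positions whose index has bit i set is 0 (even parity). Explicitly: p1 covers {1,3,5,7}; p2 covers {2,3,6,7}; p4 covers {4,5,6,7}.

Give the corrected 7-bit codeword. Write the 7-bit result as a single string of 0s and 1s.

0111100

s1 (pos 1,3,5,7): 0⊕1⊕1⊕0 = 0
s2 (pos 2,3,6,7): 0⊕1⊕0⊕0 = 1
s4 (pos 4,5,6,7): 1⊕1⊕0⊕0 = 0
Syndrome s4…s1 = 010 → error at position 2.
Flip position 2: 0011100 → 0111100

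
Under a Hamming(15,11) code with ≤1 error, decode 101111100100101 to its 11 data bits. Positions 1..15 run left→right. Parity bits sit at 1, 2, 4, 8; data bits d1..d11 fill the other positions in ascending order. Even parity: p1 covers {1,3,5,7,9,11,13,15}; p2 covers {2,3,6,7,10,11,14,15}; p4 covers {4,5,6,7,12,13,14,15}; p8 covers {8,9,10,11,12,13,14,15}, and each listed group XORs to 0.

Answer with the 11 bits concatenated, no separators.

11110000101

s1 (pos 1,3,5,7,9,11,13,15): 1⊕1⊕1⊕1⊕0⊕0⊕1⊕1 = 0
s2 (pos 2,3,6,7,10,11,14,15): 0⊕1⊕1⊕1⊕1⊕0⊕0⊕1 = 1
s4 (pos 4,5,6,7,12,13,14,15): 1⊕1⊕1⊕1⊕0⊕1⊕0⊕1 = 0
s8 (pos 8,9,10,11,12,13,14,15): 0⊕0⊕1⊕0⊕0⊕1⊕0⊕1 = 1
Syndrome s8…s1 = 1010 → error at position 10.
Flip position 10: 101111100100101 → 101111100000101
Read data bits from positions 3,5,6,7,9,10,11,12,13,14,15: 11110000101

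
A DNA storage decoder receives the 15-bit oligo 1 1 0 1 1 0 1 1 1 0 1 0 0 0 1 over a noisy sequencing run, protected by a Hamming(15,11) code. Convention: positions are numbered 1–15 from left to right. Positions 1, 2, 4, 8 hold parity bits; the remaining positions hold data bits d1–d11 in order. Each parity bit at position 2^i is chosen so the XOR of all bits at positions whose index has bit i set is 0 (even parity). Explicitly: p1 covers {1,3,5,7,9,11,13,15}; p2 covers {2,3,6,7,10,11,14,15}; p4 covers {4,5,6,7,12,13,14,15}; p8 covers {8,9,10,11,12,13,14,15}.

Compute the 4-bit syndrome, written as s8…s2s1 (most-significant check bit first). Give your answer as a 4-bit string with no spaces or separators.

0000

s1 (pos 1,3,5,7,9,11,13,15): 1⊕0⊕1⊕1⊕1⊕1⊕0⊕1 = 0
s2 (pos 2,3,6,7,10,11,14,15): 1⊕0⊕0⊕1⊕0⊕1⊕0⊕1 = 0
s4 (pos 4,5,6,7,12,13,14,15): 1⊕1⊕0⊕1⊕0⊕0⊕0⊕1 = 0
s8 (pos 8,9,10,11,12,13,14,15): 1⊕1⊕0⊕1⊕0⊕0⊕0⊕1 = 0
Syndrome s8…s1 = 0000 → no error.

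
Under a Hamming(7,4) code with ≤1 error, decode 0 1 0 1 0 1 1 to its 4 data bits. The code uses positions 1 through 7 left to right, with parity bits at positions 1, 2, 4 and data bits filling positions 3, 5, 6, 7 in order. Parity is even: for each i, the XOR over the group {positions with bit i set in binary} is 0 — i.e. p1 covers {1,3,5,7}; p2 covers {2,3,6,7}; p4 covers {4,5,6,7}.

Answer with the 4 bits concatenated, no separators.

s1 (pos 1,3,5,7): 0⊕0⊕0⊕1 = 1
s2 (pos 2,3,6,7): 1⊕0⊕1⊕1 = 1
s4 (pos 4,5,6,7): 1⊕0⊕1⊕1 = 1
Syndrome s4…s1 = 111 → error at position 7.
Flip position 7: 0101011 → 0101010
Read data bits from positions 3,5,6,7: 0010

0010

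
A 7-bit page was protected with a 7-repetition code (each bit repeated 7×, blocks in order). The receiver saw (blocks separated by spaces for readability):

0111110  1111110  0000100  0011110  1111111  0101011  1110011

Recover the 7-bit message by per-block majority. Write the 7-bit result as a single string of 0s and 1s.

1101111

Block 1 (0111110): 5 ones → 1
Block 2 (1111110): 6 ones → 1
Block 3 (0000100): 1 one → 0
Block 4 (0011110): 4 ones → 1
Block 5 (1111111): 7 ones → 1
Block 6 (0101011): 4 ones → 1
Block 7 (1110011): 5 ones → 1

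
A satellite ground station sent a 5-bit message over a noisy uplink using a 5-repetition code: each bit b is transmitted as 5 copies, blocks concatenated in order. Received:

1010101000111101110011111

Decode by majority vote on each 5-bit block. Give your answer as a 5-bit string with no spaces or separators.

10111

Block 1 (10101): 3 ones → 1
Block 2 (01000): 1 one → 0
Block 3 (11110): 4 ones → 1
Block 4 (11100): 3 ones → 1
Block 5 (11111): 5 ones → 1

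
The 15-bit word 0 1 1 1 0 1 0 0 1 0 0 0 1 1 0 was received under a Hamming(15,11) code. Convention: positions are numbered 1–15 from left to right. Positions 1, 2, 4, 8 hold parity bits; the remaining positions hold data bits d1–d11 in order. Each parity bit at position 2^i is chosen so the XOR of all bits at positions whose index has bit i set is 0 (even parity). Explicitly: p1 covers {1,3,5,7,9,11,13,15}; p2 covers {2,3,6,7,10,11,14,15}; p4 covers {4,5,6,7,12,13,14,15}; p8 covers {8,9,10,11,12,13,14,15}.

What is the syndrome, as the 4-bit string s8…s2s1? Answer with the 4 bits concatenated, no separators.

1001

s1 (pos 1,3,5,7,9,11,13,15): 0⊕1⊕0⊕0⊕1⊕0⊕1⊕0 = 1
s2 (pos 2,3,6,7,10,11,14,15): 1⊕1⊕1⊕0⊕0⊕0⊕1⊕0 = 0
s4 (pos 4,5,6,7,12,13,14,15): 1⊕0⊕1⊕0⊕0⊕1⊕1⊕0 = 0
s8 (pos 8,9,10,11,12,13,14,15): 0⊕1⊕0⊕0⊕0⊕1⊕1⊕0 = 1
Syndrome s8…s1 = 1001 → error at position 9.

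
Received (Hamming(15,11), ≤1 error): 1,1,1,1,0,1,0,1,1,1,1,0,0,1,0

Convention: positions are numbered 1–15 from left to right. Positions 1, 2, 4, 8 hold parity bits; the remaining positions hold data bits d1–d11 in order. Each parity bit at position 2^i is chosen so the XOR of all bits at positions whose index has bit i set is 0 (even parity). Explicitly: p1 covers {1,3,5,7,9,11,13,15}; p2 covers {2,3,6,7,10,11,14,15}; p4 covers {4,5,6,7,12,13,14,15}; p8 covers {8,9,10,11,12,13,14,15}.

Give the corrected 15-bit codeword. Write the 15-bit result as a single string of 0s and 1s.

s1 (pos 1,3,5,7,9,11,13,15): 1⊕1⊕0⊕0⊕1⊕1⊕0⊕0 = 0
s2 (pos 2,3,6,7,10,11,14,15): 1⊕1⊕1⊕0⊕1⊕1⊕1⊕0 = 0
s4 (pos 4,5,6,7,12,13,14,15): 1⊕0⊕1⊕0⊕0⊕0⊕1⊕0 = 1
s8 (pos 8,9,10,11,12,13,14,15): 1⊕1⊕1⊕1⊕0⊕0⊕1⊕0 = 1
Syndrome s8…s1 = 1100 → error at position 12.
Flip position 12: 111101011110010 → 111101011111010

111101011111010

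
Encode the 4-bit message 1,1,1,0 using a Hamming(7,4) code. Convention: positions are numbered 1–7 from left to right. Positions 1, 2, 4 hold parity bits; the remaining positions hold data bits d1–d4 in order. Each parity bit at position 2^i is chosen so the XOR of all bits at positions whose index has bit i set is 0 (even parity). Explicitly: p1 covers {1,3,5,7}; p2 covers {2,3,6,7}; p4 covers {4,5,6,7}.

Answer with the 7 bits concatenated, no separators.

0010110

Place data at non-parity positions: p1 p2 1 p4 1 1 0
p1 (pos 1,3,5,7): XOR of data positions = 1⊕1⊕0 = 0
p2 (pos 2,3,6,7): XOR of data positions = 1⊕1⊕0 = 0
p4 (pos 4,5,6,7): XOR of data positions = 1⊕1⊕0 = 0
Codeword: 0010110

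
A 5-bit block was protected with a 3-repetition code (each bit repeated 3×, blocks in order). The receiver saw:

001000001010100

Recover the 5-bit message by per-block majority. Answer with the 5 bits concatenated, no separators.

Block 1 (001): 1 one → 0
Block 2 (000): 0 ones → 0
Block 3 (001): 1 one → 0
Block 4 (010): 1 one → 0
Block 5 (100): 1 one → 0

00000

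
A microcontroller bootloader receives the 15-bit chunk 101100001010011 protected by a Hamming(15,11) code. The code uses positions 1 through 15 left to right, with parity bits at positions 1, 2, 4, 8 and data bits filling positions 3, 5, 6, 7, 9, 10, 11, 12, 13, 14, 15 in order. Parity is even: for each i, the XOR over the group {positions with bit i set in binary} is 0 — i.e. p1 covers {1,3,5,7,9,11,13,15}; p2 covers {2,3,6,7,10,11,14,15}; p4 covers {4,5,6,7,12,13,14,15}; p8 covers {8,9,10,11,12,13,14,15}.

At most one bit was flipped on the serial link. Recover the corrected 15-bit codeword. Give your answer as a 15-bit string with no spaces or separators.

s1 (pos 1,3,5,7,9,11,13,15): 1⊕1⊕0⊕0⊕1⊕1⊕0⊕1 = 1
s2 (pos 2,3,6,7,10,11,14,15): 0⊕1⊕0⊕0⊕0⊕1⊕1⊕1 = 0
s4 (pos 4,5,6,7,12,13,14,15): 1⊕0⊕0⊕0⊕0⊕0⊕1⊕1 = 1
s8 (pos 8,9,10,11,12,13,14,15): 0⊕1⊕0⊕1⊕0⊕0⊕1⊕1 = 0
Syndrome s8…s1 = 0101 → error at position 5.
Flip position 5: 101100001010011 → 101110001010011

101110001010011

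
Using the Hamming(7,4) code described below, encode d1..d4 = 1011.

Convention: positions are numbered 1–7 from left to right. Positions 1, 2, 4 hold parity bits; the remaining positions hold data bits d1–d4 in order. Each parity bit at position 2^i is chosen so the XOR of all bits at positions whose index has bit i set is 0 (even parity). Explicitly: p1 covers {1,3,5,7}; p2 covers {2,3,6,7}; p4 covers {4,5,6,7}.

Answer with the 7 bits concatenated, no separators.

Place data at non-parity positions: p1 p2 1 p4 0 1 1
p1 (pos 1,3,5,7): XOR of data positions = 1⊕0⊕1 = 0
p2 (pos 2,3,6,7): XOR of data positions = 1⊕1⊕1 = 1
p4 (pos 4,5,6,7): XOR of data positions = 0⊕1⊕1 = 0
Codeword: 0110011

0110011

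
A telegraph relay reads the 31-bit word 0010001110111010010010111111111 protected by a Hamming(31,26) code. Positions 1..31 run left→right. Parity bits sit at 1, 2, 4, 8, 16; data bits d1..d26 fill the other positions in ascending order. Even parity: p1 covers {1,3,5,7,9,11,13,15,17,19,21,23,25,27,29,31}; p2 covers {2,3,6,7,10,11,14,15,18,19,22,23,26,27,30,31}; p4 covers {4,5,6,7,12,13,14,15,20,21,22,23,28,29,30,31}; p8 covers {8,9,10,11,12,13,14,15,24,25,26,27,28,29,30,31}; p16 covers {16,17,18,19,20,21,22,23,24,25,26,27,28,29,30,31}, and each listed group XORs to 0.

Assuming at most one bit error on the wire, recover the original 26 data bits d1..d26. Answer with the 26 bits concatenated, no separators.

10011011101010010111111111

s1 (pos 1,3,5,7,9,11,13,15,17,19,21,23,25,27,29,31): 0⊕1⊕0⊕1⊕1⊕1⊕1⊕1⊕0⊕0⊕1⊕1⊕1⊕1⊕1⊕1 = 0
s2 (pos 2,3,6,7,10,11,14,15,18,19,22,23,26,27,30,31): 0⊕1⊕0⊕1⊕0⊕1⊕0⊕1⊕1⊕0⊕0⊕1⊕1⊕1⊕1⊕1 = 0
s4 (pos 4,5,6,7,12,13,14,15,20,21,22,23,28,29,30,31): 0⊕0⊕0⊕1⊕1⊕1⊕0⊕1⊕0⊕1⊕0⊕1⊕1⊕1⊕1⊕1 = 0
s8 (pos 8,9,10,11,12,13,14,15,24,25,26,27,28,29,30,31): 1⊕1⊕0⊕1⊕1⊕1⊕0⊕1⊕1⊕1⊕1⊕1⊕1⊕1⊕1⊕1 = 0
s16 (pos 16,17,18,19,20,21,22,23,24,25,26,27,28,29,30,31): 0⊕0⊕1⊕0⊕0⊕1⊕0⊕1⊕1⊕1⊕1⊕1⊕1⊕1⊕1⊕1 = 1
Syndrome s16…s1 = 10000 → error at position 16.
Flip position 16: 0010001110111010010010111111111 → 0010001110111011010010111111111
Read data bits from positions 3,5,6,7,9,10,11,12,13,14,15,17,18,19,20,21,22,23,24,25,26,27,28,29,30,31: 10011011101010010111111111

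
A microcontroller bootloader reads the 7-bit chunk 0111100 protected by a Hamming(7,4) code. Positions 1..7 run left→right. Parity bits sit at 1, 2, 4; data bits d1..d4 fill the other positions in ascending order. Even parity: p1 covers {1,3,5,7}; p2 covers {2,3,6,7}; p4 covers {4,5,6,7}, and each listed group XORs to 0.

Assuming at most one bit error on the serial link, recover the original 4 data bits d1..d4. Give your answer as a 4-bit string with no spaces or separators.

s1 (pos 1,3,5,7): 0⊕1⊕1⊕0 = 0
s2 (pos 2,3,6,7): 1⊕1⊕0⊕0 = 0
s4 (pos 4,5,6,7): 1⊕1⊕0⊕0 = 0
Syndrome s4…s1 = 000 → no error.
Read data bits from positions 3,5,6,7: 1100

1100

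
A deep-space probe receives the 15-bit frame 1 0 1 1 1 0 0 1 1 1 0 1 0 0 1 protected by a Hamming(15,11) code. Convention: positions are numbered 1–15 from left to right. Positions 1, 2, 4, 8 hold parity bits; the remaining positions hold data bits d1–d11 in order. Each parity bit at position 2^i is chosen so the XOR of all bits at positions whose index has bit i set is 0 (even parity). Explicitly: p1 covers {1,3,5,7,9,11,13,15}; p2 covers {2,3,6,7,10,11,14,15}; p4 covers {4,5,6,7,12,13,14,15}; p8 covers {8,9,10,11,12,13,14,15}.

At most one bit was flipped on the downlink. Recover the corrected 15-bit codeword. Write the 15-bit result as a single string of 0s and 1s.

101110011111001

s1 (pos 1,3,5,7,9,11,13,15): 1⊕1⊕1⊕0⊕1⊕0⊕0⊕1 = 1
s2 (pos 2,3,6,7,10,11,14,15): 0⊕1⊕0⊕0⊕1⊕0⊕0⊕1 = 1
s4 (pos 4,5,6,7,12,13,14,15): 1⊕1⊕0⊕0⊕1⊕0⊕0⊕1 = 0
s8 (pos 8,9,10,11,12,13,14,15): 1⊕1⊕1⊕0⊕1⊕0⊕0⊕1 = 1
Syndrome s8…s1 = 1011 → error at position 11.
Flip position 11: 101110011101001 → 101110011111001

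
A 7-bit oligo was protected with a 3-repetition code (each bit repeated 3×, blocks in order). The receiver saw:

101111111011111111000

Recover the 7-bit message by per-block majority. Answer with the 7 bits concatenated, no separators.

Block 1 (101): 2 ones → 1
Block 2 (111): 3 ones → 1
Block 3 (111): 3 ones → 1
Block 4 (011): 2 ones → 1
Block 5 (111): 3 ones → 1
Block 6 (111): 3 ones → 1
Block 7 (000): 0 ones → 0

1111110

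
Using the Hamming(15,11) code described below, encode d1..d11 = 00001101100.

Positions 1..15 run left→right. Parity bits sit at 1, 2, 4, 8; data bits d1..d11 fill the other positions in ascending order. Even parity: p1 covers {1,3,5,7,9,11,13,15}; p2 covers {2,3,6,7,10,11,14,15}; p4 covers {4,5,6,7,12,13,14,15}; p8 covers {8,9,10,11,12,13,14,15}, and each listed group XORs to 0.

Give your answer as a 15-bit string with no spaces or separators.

Place data at non-parity positions: p1 p2 0 p4 0 0 0 p8 1 1 0 1 1 0 0
p1 (pos 1,3,5,7,9,11,13,15): XOR of data positions = 0⊕0⊕0⊕1⊕0⊕1⊕0 = 0
p2 (pos 2,3,6,7,10,11,14,15): XOR of data positions = 0⊕0⊕0⊕1⊕0⊕0⊕0 = 1
p4 (pos 4,5,6,7,12,13,14,15): XOR of data positions = 0⊕0⊕0⊕1⊕1⊕0⊕0 = 0
p8 (pos 8,9,10,11,12,13,14,15): XOR of data positions = 1⊕1⊕0⊕1⊕1⊕0⊕0 = 0
Codeword: 010000001101100

010000001101100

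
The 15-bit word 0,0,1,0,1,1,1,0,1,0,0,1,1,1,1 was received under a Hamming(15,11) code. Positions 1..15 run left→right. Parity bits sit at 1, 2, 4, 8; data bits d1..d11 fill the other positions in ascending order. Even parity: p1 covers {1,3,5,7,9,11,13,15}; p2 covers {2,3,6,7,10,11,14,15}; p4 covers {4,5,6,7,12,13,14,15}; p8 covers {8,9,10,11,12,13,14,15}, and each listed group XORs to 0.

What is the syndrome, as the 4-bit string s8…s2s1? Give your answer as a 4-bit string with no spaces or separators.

1110

s1 (pos 1,3,5,7,9,11,13,15): 0⊕1⊕1⊕1⊕1⊕0⊕1⊕1 = 0
s2 (pos 2,3,6,7,10,11,14,15): 0⊕1⊕1⊕1⊕0⊕0⊕1⊕1 = 1
s4 (pos 4,5,6,7,12,13,14,15): 0⊕1⊕1⊕1⊕1⊕1⊕1⊕1 = 1
s8 (pos 8,9,10,11,12,13,14,15): 0⊕1⊕0⊕0⊕1⊕1⊕1⊕1 = 1
Syndrome s8…s1 = 1110 → error at position 14.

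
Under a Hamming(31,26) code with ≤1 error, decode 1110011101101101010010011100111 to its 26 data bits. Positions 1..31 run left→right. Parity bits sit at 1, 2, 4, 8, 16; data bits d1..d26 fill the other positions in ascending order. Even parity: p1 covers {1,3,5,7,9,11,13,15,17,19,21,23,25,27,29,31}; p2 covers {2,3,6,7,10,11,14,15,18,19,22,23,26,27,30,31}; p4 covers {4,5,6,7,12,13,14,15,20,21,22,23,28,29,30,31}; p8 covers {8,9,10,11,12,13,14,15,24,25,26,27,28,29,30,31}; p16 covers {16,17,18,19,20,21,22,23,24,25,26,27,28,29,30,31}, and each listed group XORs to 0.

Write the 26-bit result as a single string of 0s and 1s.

10110110110010010011110111

s1 (pos 1,3,5,7,9,11,13,15,17,19,21,23,25,27,29,31): 1⊕1⊕0⊕1⊕0⊕1⊕1⊕0⊕0⊕0⊕1⊕0⊕1⊕0⊕1⊕1 = 1
s2 (pos 2,3,6,7,10,11,14,15,18,19,22,23,26,27,30,31): 1⊕1⊕1⊕1⊕1⊕1⊕1⊕0⊕1⊕0⊕0⊕0⊕1⊕0⊕1⊕1 = 1
s4 (pos 4,5,6,7,12,13,14,15,20,21,22,23,28,29,30,31): 0⊕0⊕1⊕1⊕0⊕1⊕1⊕0⊕0⊕1⊕0⊕0⊕0⊕1⊕1⊕1 = 0
s8 (pos 8,9,10,11,12,13,14,15,24,25,26,27,28,29,30,31): 1⊕0⊕1⊕1⊕0⊕1⊕1⊕0⊕1⊕1⊕1⊕0⊕0⊕1⊕1⊕1 = 1
s16 (pos 16,17,18,19,20,21,22,23,24,25,26,27,28,29,30,31): 1⊕0⊕1⊕0⊕0⊕1⊕0⊕0⊕1⊕1⊕1⊕0⊕0⊕1⊕1⊕1 = 1
Syndrome s16…s1 = 11011 → error at position 27.
Flip position 27: 1110011101101101010010011100111 → 1110011101101101010010011110111
Read data bits from positions 3,5,6,7,9,10,11,12,13,14,15,17,18,19,20,21,22,23,24,25,26,27,28,29,30,31: 10110110110010010011110111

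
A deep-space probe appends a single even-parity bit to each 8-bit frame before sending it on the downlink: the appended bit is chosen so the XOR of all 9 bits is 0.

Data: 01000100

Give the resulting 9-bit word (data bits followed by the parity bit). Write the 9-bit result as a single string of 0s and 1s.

010001000

XOR of the 8 data bits: 0⊕1⊕0⊕0⊕0⊕1⊕0⊕0 = 0
Parity bit = 0 (so all 9 bits XOR to 0).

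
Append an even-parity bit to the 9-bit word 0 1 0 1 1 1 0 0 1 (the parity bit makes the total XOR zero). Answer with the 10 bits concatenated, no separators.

0101110011

XOR of the 9 data bits: 0⊕1⊕0⊕1⊕1⊕1⊕0⊕0⊕1 = 1
Parity bit = 1 (so all 10 bits XOR to 0).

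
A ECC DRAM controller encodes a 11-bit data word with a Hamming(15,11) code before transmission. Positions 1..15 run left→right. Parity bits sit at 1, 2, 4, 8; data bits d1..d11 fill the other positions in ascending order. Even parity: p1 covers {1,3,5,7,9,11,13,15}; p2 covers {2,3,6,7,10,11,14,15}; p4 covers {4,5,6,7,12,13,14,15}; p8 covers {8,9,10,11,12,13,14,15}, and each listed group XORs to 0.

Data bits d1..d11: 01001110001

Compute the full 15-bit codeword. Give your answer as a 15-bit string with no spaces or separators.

Place data at non-parity positions: p1 p2 0 p4 1 0 0 p8 1 1 1 0 0 0 1
p1 (pos 1,3,5,7,9,11,13,15): XOR of data positions = 0⊕1⊕0⊕1⊕1⊕0⊕1 = 0
p2 (pos 2,3,6,7,10,11,14,15): XOR of data positions = 0⊕0⊕0⊕1⊕1⊕0⊕1 = 1
p4 (pos 4,5,6,7,12,13,14,15): XOR of data positions = 1⊕0⊕0⊕0⊕0⊕0⊕1 = 0
p8 (pos 8,9,10,11,12,13,14,15): XOR of data positions = 1⊕1⊕1⊕0⊕0⊕0⊕1 = 0
Codeword: 010010001110001

010010001110001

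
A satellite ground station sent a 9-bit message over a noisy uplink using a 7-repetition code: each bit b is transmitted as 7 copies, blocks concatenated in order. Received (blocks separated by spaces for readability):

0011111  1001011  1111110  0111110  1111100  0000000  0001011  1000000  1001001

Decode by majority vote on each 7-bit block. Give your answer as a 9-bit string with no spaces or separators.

111110000

Block 1 (0011111): 5 ones → 1
Block 2 (1001011): 4 ones → 1
Block 3 (1111110): 6 ones → 1
Block 4 (0111110): 5 ones → 1
Block 5 (1111100): 5 ones → 1
Block 6 (0000000): 0 ones → 0
Block 7 (0001011): 3 ones → 0
Block 8 (1000000): 1 one → 0
Block 9 (1001001): 3 ones → 0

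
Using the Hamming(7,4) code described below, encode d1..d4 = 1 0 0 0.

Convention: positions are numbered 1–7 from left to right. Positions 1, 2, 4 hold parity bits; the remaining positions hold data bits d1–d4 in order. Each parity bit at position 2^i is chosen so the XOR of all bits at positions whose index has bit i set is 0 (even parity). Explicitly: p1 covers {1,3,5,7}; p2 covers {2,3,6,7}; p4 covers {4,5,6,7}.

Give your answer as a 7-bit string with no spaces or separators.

Place data at non-parity positions: p1 p2 1 p4 0 0 0
p1 (pos 1,3,5,7): XOR of data positions = 1⊕0⊕0 = 1
p2 (pos 2,3,6,7): XOR of data positions = 1⊕0⊕0 = 1
p4 (pos 4,5,6,7): XOR of data positions = 0⊕0⊕0 = 0
Codeword: 1110000

1110000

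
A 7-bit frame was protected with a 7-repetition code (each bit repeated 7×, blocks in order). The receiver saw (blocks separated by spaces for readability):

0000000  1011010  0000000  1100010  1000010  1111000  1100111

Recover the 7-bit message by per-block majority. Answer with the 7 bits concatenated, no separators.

0100011

Block 1 (0000000): 0 ones → 0
Block 2 (1011010): 4 ones → 1
Block 3 (0000000): 0 ones → 0
Block 4 (1100010): 3 ones → 0
Block 5 (1000010): 2 ones → 0
Block 6 (1111000): 4 ones → 1
Block 7 (1100111): 5 ones → 1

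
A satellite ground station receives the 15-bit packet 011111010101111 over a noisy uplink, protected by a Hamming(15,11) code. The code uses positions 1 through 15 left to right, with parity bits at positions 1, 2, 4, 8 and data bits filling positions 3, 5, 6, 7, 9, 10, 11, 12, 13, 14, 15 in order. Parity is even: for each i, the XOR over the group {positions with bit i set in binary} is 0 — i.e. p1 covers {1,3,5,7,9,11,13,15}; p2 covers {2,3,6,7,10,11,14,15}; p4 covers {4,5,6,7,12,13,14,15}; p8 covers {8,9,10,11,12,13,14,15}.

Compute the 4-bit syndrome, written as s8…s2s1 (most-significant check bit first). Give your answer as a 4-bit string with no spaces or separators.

0100

s1 (pos 1,3,5,7,9,11,13,15): 0⊕1⊕1⊕0⊕0⊕0⊕1⊕1 = 0
s2 (pos 2,3,6,7,10,11,14,15): 1⊕1⊕1⊕0⊕1⊕0⊕1⊕1 = 0
s4 (pos 4,5,6,7,12,13,14,15): 1⊕1⊕1⊕0⊕1⊕1⊕1⊕1 = 1
s8 (pos 8,9,10,11,12,13,14,15): 1⊕0⊕1⊕0⊕1⊕1⊕1⊕1 = 0
Syndrome s8…s1 = 0100 → error at position 4.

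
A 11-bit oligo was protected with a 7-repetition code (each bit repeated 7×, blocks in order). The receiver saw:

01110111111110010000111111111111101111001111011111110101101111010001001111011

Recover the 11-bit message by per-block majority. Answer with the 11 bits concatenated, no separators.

Block 1 (0111011): 5 ones → 1
Block 2 (1111110): 6 ones → 1
Block 3 (0100001): 2 ones → 0
Block 4 (1111111): 7 ones → 1
Block 5 (1111101): 6 ones → 1
Block 6 (1110011): 5 ones → 1
Block 7 (1101111): 6 ones → 1
Block 8 (1110101): 5 ones → 1
Block 9 (1011110): 5 ones → 1
Block 10 (1000100): 2 ones → 0
Block 11 (1111011): 6 ones → 1

11011111101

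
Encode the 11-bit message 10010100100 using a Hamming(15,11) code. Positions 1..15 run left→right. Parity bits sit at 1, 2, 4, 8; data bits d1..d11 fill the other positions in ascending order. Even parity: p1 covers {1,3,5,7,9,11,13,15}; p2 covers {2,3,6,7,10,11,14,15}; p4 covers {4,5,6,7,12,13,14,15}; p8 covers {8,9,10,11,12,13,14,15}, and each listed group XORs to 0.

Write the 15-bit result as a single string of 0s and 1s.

111000100100100

Place data at non-parity positions: p1 p2 1 p4 0 0 1 p8 0 1 0 0 1 0 0
p1 (pos 1,3,5,7,9,11,13,15): XOR of data positions = 1⊕0⊕1⊕0⊕0⊕1⊕0 = 1
p2 (pos 2,3,6,7,10,11,14,15): XOR of data positions = 1⊕0⊕1⊕1⊕0⊕0⊕0 = 1
p4 (pos 4,5,6,7,12,13,14,15): XOR of data positions = 0⊕0⊕1⊕0⊕1⊕0⊕0 = 0
p8 (pos 8,9,10,11,12,13,14,15): XOR of data positions = 0⊕1⊕0⊕0⊕1⊕0⊕0 = 0
Codeword: 111000100100100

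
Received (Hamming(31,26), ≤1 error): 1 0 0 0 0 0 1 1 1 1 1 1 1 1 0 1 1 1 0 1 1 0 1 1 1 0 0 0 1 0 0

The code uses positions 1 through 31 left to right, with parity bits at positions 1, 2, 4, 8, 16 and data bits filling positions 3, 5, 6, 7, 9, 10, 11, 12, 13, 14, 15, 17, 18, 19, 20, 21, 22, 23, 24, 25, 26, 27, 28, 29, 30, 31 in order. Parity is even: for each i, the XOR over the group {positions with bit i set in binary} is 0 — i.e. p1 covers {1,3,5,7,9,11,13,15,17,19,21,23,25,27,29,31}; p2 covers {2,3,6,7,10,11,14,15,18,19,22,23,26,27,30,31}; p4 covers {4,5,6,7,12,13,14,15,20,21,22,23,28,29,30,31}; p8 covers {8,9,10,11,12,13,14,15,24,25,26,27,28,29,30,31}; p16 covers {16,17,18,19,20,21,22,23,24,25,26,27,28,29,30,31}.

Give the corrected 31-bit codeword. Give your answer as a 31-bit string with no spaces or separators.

1000001111111100110110111000100

s1 (pos 1,3,5,7,9,11,13,15,17,19,21,23,25,27,29,31): 1⊕0⊕0⊕1⊕1⊕1⊕1⊕0⊕1⊕0⊕1⊕1⊕1⊕0⊕1⊕0 = 0
s2 (pos 2,3,6,7,10,11,14,15,18,19,22,23,26,27,30,31): 0⊕0⊕0⊕1⊕1⊕1⊕1⊕0⊕1⊕0⊕0⊕1⊕0⊕0⊕0⊕0 = 0
s4 (pos 4,5,6,7,12,13,14,15,20,21,22,23,28,29,30,31): 0⊕0⊕0⊕1⊕1⊕1⊕1⊕0⊕1⊕1⊕0⊕1⊕0⊕1⊕0⊕0 = 0
s8 (pos 8,9,10,11,12,13,14,15,24,25,26,27,28,29,30,31): 1⊕1⊕1⊕1⊕1⊕1⊕1⊕0⊕1⊕1⊕0⊕0⊕0⊕1⊕0⊕0 = 0
s16 (pos 16,17,18,19,20,21,22,23,24,25,26,27,28,29,30,31): 1⊕1⊕1⊕0⊕1⊕1⊕0⊕1⊕1⊕1⊕0⊕0⊕0⊕1⊕0⊕0 = 1
Syndrome s16…s1 = 10000 → error at position 16.
Flip position 16: 1000001111111101110110111000100 → 1000001111111100110110111000100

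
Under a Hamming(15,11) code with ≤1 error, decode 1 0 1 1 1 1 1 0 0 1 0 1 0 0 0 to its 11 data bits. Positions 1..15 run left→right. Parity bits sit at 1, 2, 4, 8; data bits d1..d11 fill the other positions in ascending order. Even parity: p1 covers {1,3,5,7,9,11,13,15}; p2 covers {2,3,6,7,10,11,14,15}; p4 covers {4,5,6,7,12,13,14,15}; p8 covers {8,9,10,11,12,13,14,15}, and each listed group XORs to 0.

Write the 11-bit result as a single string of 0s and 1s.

s1 (pos 1,3,5,7,9,11,13,15): 1⊕1⊕1⊕1⊕0⊕0⊕0⊕0 = 0
s2 (pos 2,3,6,7,10,11,14,15): 0⊕1⊕1⊕1⊕1⊕0⊕0⊕0 = 0
s4 (pos 4,5,6,7,12,13,14,15): 1⊕1⊕1⊕1⊕1⊕0⊕0⊕0 = 1
s8 (pos 8,9,10,11,12,13,14,15): 0⊕0⊕1⊕0⊕1⊕0⊕0⊕0 = 0
Syndrome s8…s1 = 0100 → error at position 4.
Flip position 4: 101111100101000 → 101011100101000
Read data bits from positions 3,5,6,7,9,10,11,12,13,14,15: 11110101000

11110101000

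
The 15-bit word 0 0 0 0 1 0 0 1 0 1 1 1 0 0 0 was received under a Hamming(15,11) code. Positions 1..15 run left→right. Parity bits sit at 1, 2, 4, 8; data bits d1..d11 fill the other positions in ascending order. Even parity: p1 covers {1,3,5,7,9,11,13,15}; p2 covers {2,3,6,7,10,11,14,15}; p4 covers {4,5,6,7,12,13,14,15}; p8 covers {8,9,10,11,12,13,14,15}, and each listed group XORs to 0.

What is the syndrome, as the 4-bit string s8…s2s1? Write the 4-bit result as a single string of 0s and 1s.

s1 (pos 1,3,5,7,9,11,13,15): 0⊕0⊕1⊕0⊕0⊕1⊕0⊕0 = 0
s2 (pos 2,3,6,7,10,11,14,15): 0⊕0⊕0⊕0⊕1⊕1⊕0⊕0 = 0
s4 (pos 4,5,6,7,12,13,14,15): 0⊕1⊕0⊕0⊕1⊕0⊕0⊕0 = 0
s8 (pos 8,9,10,11,12,13,14,15): 1⊕0⊕1⊕1⊕1⊕0⊕0⊕0 = 0
Syndrome s8…s1 = 0000 → no error.

0000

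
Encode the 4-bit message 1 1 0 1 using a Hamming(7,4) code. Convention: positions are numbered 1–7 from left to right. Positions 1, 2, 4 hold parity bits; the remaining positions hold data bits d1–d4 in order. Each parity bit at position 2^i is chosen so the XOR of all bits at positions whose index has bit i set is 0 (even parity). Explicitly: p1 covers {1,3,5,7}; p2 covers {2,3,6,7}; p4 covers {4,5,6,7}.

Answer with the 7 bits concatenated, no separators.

Place data at non-parity positions: p1 p2 1 p4 1 0 1
p1 (pos 1,3,5,7): XOR of data positions = 1⊕1⊕1 = 1
p2 (pos 2,3,6,7): XOR of data positions = 1⊕0⊕1 = 0
p4 (pos 4,5,6,7): XOR of data positions = 1⊕0⊕1 = 0
Codeword: 1010101

1010101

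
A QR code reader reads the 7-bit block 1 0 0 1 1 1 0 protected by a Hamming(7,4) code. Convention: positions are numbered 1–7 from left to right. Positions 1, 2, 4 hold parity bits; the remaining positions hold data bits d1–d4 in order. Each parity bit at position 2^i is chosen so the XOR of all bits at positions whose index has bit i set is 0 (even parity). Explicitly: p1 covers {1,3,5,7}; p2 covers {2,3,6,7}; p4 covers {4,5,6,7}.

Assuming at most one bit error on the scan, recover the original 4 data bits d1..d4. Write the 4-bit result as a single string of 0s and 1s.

0100

s1 (pos 1,3,5,7): 1⊕0⊕1⊕0 = 0
s2 (pos 2,3,6,7): 0⊕0⊕1⊕0 = 1
s4 (pos 4,5,6,7): 1⊕1⊕1⊕0 = 1
Syndrome s4…s1 = 110 → error at position 6.
Flip position 6: 1001110 → 1001100
Read data bits from positions 3,5,6,7: 0100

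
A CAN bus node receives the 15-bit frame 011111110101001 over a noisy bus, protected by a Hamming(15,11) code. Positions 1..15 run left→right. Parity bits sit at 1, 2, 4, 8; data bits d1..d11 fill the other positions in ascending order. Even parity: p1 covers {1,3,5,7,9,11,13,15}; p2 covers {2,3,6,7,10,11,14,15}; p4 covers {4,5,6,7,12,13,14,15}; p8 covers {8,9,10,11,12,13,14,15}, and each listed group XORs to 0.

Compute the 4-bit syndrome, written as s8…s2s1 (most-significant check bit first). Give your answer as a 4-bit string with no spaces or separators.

0000

s1 (pos 1,3,5,7,9,11,13,15): 0⊕1⊕1⊕1⊕0⊕0⊕0⊕1 = 0
s2 (pos 2,3,6,7,10,11,14,15): 1⊕1⊕1⊕1⊕1⊕0⊕0⊕1 = 0
s4 (pos 4,5,6,7,12,13,14,15): 1⊕1⊕1⊕1⊕1⊕0⊕0⊕1 = 0
s8 (pos 8,9,10,11,12,13,14,15): 1⊕0⊕1⊕0⊕1⊕0⊕0⊕1 = 0
Syndrome s8…s1 = 0000 → no error.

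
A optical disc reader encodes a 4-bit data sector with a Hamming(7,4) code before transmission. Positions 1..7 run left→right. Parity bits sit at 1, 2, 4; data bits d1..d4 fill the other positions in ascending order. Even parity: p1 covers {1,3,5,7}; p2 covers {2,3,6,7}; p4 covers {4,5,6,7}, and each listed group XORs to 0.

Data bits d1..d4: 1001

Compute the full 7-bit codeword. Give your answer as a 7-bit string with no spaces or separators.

0011001

Place data at non-parity positions: p1 p2 1 p4 0 0 1
p1 (pos 1,3,5,7): XOR of data positions = 1⊕0⊕1 = 0
p2 (pos 2,3,6,7): XOR of data positions = 1⊕0⊕1 = 0
p4 (pos 4,5,6,7): XOR of data positions = 0⊕0⊕1 = 1
Codeword: 0011001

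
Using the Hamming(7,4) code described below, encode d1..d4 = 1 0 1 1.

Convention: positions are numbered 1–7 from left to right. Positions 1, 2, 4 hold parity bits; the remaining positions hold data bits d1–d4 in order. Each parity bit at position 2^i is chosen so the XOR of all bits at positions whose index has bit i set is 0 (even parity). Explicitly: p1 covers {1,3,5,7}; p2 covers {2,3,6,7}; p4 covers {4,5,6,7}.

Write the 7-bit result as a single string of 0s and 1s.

0110011

Place data at non-parity positions: p1 p2 1 p4 0 1 1
p1 (pos 1,3,5,7): XOR of data positions = 1⊕0⊕1 = 0
p2 (pos 2,3,6,7): XOR of data positions = 1⊕1⊕1 = 1
p4 (pos 4,5,6,7): XOR of data positions = 0⊕1⊕1 = 0
Codeword: 0110011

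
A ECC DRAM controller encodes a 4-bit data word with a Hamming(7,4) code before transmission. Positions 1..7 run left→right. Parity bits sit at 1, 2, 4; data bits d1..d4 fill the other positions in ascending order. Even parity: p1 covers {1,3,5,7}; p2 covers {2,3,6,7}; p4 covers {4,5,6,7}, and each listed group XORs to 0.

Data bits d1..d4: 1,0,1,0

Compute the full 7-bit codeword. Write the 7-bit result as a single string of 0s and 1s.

Place data at non-parity positions: p1 p2 1 p4 0 1 0
p1 (pos 1,3,5,7): XOR of data positions = 1⊕0⊕0 = 1
p2 (pos 2,3,6,7): XOR of data positions = 1⊕1⊕0 = 0
p4 (pos 4,5,6,7): XOR of data positions = 0⊕1⊕0 = 1
Codeword: 1011010

1011010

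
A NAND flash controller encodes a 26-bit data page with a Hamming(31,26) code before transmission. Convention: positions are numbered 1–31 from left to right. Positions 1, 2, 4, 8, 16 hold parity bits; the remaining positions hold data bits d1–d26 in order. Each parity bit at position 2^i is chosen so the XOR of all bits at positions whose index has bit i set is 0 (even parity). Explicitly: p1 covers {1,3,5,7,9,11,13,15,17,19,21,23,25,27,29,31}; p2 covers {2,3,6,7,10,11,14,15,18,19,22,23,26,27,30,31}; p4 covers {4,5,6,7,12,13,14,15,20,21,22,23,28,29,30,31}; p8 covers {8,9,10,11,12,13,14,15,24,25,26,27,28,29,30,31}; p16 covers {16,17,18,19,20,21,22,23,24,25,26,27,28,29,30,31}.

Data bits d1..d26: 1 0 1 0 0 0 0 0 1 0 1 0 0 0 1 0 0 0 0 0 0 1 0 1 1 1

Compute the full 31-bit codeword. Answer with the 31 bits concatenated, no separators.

0011010000001011000100000010111

Place data at non-parity positions: p1 p2 1 p4 0 1 0 p8 0 0 0 0 1 0 1 p16 0 0 0 1 0 0 0 0 0 0 1 0 1 1 1
p1 (pos 1,3,5,7,9,11,13,15,17,19,21,23,25,27,29,31): XOR of data positions = 1⊕0⊕0⊕0⊕0⊕1⊕1⊕0⊕0⊕0⊕0⊕0⊕1⊕1⊕1 = 0
p2 (pos 2,3,6,7,10,11,14,15,18,19,22,23,26,27,30,31): XOR of data positions = 1⊕1⊕0⊕0⊕0⊕0⊕1⊕0⊕0⊕0⊕0⊕0⊕1⊕1⊕1 = 0
p4 (pos 4,5,6,7,12,13,14,15,20,21,22,23,28,29,30,31): XOR of data positions = 0⊕1⊕0⊕0⊕1⊕0⊕1⊕1⊕0⊕0⊕0⊕0⊕1⊕1⊕1 = 1
p8 (pos 8,9,10,11,12,13,14,15,24,25,26,27,28,29,30,31): XOR of data positions = 0⊕0⊕0⊕0⊕1⊕0⊕1⊕0⊕0⊕0⊕1⊕0⊕1⊕1⊕1 = 0
p16 (pos 16,17,18,19,20,21,22,23,24,25,26,27,28,29,30,31): XOR of data positions = 0⊕0⊕0⊕1⊕0⊕0⊕0⊕0⊕0⊕0⊕1⊕0⊕1⊕1⊕1 = 1
Codeword: 0011010000001011000100000010111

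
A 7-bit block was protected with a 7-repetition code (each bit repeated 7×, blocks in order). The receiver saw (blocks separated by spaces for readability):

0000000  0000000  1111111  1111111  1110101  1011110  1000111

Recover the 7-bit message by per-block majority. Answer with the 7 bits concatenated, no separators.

Block 1 (0000000): 0 ones → 0
Block 2 (0000000): 0 ones → 0
Block 3 (1111111): 7 ones → 1
Block 4 (1111111): 7 ones → 1
Block 5 (1110101): 5 ones → 1
Block 6 (1011110): 5 ones → 1
Block 7 (1000111): 4 ones → 1

0011111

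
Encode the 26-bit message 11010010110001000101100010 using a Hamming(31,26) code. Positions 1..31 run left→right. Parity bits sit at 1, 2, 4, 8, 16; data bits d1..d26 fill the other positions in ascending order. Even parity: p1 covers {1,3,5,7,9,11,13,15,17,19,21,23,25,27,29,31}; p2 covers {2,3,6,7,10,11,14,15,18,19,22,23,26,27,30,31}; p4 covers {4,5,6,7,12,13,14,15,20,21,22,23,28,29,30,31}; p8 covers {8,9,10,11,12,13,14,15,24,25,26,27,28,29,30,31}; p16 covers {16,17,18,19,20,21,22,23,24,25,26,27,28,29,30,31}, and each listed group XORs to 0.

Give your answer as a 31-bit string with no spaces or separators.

Place data at non-parity positions: p1 p2 1 p4 1 0 1 p8 0 0 1 0 1 1 0 p16 0 0 1 0 0 0 1 0 1 1 0 0 0 1 0
p1 (pos 1,3,5,7,9,11,13,15,17,19,21,23,25,27,29,31): XOR of data positions = 1⊕1⊕1⊕0⊕1⊕1⊕0⊕0⊕1⊕0⊕1⊕1⊕0⊕0⊕0 = 0
p2 (pos 2,3,6,7,10,11,14,15,18,19,22,23,26,27,30,31): XOR of data positions = 1⊕0⊕1⊕0⊕1⊕1⊕0⊕0⊕1⊕0⊕1⊕1⊕0⊕1⊕0 = 0
p4 (pos 4,5,6,7,12,13,14,15,20,21,22,23,28,29,30,31): XOR of data positions = 1⊕0⊕1⊕0⊕1⊕1⊕0⊕0⊕0⊕0⊕1⊕0⊕0⊕1⊕0 = 0
p8 (pos 8,9,10,11,12,13,14,15,24,25,26,27,28,29,30,31): XOR of data positions = 0⊕0⊕1⊕0⊕1⊕1⊕0⊕0⊕1⊕1⊕0⊕0⊕0⊕1⊕0 = 0
p16 (pos 16,17,18,19,20,21,22,23,24,25,26,27,28,29,30,31): XOR of data positions = 0⊕0⊕1⊕0⊕0⊕0⊕1⊕0⊕1⊕1⊕0⊕0⊕0⊕1⊕0 = 1
Codeword: 0010101000101101001000101100010

0010101000101101001000101100010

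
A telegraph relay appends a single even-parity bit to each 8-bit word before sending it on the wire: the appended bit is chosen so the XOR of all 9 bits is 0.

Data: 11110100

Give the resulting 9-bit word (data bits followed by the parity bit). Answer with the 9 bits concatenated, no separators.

XOR of the 8 data bits: 1⊕1⊕1⊕1⊕0⊕1⊕0⊕0 = 1
Parity bit = 1 (so all 9 bits XOR to 0).

111101001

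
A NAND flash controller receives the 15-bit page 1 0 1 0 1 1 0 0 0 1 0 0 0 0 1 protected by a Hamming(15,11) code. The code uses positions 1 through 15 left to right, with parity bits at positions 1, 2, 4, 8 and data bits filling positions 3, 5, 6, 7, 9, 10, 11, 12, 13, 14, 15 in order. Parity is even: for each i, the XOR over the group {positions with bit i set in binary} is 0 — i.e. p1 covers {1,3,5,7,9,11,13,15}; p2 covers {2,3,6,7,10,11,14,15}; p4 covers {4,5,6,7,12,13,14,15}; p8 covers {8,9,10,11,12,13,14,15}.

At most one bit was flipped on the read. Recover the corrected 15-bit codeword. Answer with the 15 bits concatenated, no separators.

101111000100001

s1 (pos 1,3,5,7,9,11,13,15): 1⊕1⊕1⊕0⊕0⊕0⊕0⊕1 = 0
s2 (pos 2,3,6,7,10,11,14,15): 0⊕1⊕1⊕0⊕1⊕0⊕0⊕1 = 0
s4 (pos 4,5,6,7,12,13,14,15): 0⊕1⊕1⊕0⊕0⊕0⊕0⊕1 = 1
s8 (pos 8,9,10,11,12,13,14,15): 0⊕0⊕1⊕0⊕0⊕0⊕0⊕1 = 0
Syndrome s8…s1 = 0100 → error at position 4.
Flip position 4: 101011000100001 → 101111000100001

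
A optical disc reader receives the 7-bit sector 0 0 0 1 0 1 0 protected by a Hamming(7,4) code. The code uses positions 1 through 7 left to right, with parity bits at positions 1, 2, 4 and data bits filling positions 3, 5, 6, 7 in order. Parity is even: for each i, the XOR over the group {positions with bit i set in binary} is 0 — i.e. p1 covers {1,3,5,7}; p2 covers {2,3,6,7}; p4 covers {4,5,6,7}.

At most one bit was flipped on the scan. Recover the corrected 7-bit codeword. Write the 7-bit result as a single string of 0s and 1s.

0101010

s1 (pos 1,3,5,7): 0⊕0⊕0⊕0 = 0
s2 (pos 2,3,6,7): 0⊕0⊕1⊕0 = 1
s4 (pos 4,5,6,7): 1⊕0⊕1⊕0 = 0
Syndrome s4…s1 = 010 → error at position 2.
Flip position 2: 0001010 → 0101010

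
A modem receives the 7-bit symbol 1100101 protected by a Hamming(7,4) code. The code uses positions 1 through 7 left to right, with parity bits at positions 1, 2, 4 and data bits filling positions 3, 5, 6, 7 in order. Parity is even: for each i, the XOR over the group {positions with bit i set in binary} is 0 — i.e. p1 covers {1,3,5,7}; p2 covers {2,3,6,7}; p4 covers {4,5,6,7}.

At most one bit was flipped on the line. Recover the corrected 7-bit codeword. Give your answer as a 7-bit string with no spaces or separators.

0100101

s1 (pos 1,3,5,7): 1⊕0⊕1⊕1 = 1
s2 (pos 2,3,6,7): 1⊕0⊕0⊕1 = 0
s4 (pos 4,5,6,7): 0⊕1⊕0⊕1 = 0
Syndrome s4…s1 = 001 → error at position 1.
Flip position 1: 1100101 → 0100101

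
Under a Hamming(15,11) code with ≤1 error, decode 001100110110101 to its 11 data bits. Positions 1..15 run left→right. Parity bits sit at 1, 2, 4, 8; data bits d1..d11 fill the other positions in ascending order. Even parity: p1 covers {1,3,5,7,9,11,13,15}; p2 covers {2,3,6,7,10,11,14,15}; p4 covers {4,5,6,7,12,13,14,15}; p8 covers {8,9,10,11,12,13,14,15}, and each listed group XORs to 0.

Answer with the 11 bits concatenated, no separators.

10010100101

s1 (pos 1,3,5,7,9,11,13,15): 0⊕1⊕0⊕1⊕0⊕1⊕1⊕1 = 1
s2 (pos 2,3,6,7,10,11,14,15): 0⊕1⊕0⊕1⊕1⊕1⊕0⊕1 = 1
s4 (pos 4,5,6,7,12,13,14,15): 1⊕0⊕0⊕1⊕0⊕1⊕0⊕1 = 0
s8 (pos 8,9,10,11,12,13,14,15): 1⊕0⊕1⊕1⊕0⊕1⊕0⊕1 = 1
Syndrome s8…s1 = 1011 → error at position 11.
Flip position 11: 001100110110101 → 001100110100101
Read data bits from positions 3,5,6,7,9,10,11,12,13,14,15: 10010100101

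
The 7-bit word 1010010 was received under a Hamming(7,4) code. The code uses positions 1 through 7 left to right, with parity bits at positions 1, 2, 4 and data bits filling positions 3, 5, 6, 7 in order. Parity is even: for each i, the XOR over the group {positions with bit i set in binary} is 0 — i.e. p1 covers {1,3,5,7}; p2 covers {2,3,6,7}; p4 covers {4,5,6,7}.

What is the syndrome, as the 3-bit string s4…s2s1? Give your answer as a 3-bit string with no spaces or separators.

s1 (pos 1,3,5,7): 1⊕1⊕0⊕0 = 0
s2 (pos 2,3,6,7): 0⊕1⊕1⊕0 = 0
s4 (pos 4,5,6,7): 0⊕0⊕1⊕0 = 1
Syndrome s4…s1 = 100 → error at position 4.

100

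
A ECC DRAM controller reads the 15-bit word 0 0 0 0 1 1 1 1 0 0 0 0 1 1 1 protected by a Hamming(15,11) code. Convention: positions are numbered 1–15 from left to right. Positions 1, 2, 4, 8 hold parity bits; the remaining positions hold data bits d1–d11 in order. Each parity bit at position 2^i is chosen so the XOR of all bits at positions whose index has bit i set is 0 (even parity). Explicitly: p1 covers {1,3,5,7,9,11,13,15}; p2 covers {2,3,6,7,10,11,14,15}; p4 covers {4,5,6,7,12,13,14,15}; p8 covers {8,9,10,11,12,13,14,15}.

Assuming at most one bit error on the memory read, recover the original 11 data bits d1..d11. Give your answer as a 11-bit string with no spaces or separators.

01110000111

s1 (pos 1,3,5,7,9,11,13,15): 0⊕0⊕1⊕1⊕0⊕0⊕1⊕1 = 0
s2 (pos 2,3,6,7,10,11,14,15): 0⊕0⊕1⊕1⊕0⊕0⊕1⊕1 = 0
s4 (pos 4,5,6,7,12,13,14,15): 0⊕1⊕1⊕1⊕0⊕1⊕1⊕1 = 0
s8 (pos 8,9,10,11,12,13,14,15): 1⊕0⊕0⊕0⊕0⊕1⊕1⊕1 = 0
Syndrome s8…s1 = 0000 → no error.
Read data bits from positions 3,5,6,7,9,10,11,12,13,14,15: 01110000111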